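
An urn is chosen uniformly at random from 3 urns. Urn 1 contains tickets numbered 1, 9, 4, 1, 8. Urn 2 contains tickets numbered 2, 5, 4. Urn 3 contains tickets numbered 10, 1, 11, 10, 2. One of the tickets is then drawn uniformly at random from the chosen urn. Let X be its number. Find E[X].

226/45

E[X | urn 1] = (1+9+4+1+8)/5 = 23/5.
E[X | urn 2] = (2+5+4)/3 = 11/3.
E[X | urn 3] = (10+1+11+10+2)/5 = 34/5.
E[X] = (1/3)·(23/5) + (1/3)·(11/3) + (1/3)·(34/5) = 226/45.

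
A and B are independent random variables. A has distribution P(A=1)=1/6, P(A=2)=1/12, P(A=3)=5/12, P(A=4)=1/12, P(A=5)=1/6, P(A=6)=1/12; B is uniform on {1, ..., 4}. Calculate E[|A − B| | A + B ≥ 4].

73/43

P(A + B ≥ 4) = 43/48.
Summing |A−B|·P(x,y) over outcomes with A + B ≥ 4 gives 73/48.
E[|A − B| | A + B ≥ 4] = (73/48) / (43/48) = 73/43.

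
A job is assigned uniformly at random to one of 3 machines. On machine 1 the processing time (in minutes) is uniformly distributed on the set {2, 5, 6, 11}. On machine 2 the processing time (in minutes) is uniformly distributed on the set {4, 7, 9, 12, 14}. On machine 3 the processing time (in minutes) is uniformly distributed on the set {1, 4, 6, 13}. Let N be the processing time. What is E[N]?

E[N | machine 1] = (2+5+6+11)/4 = 6.
E[N | machine 2] = (4+7+9+12+14)/5 = 46/5.
E[N | machine 3] = (1+4+6+13)/4 = 6.
By the law of total expectation,
E[N] = (1/3)·(6) + (1/3)·(46/5) + (1/3)·(6) = 106/15.

106/15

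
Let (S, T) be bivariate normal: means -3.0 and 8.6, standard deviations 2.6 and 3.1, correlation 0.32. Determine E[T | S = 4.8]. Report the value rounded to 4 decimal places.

11.5760

For a bivariate normal, E[T | S=x] = μ_T + ρ·(σ_T/σ_S)·(x − μ_S).
E[T | S=4.8] = 8.6 + (0.32)·(3.1/2.6)·(4.8 − (-3.0)) = 8.6 + (0.38154)·(7.8) = 11.5760.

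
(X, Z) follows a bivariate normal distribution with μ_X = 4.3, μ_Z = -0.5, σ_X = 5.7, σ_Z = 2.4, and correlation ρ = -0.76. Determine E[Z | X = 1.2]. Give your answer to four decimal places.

For a bivariate normal, E[Z | X=x] = μ_Z + ρ·(σ_Z/σ_X)·(x − μ_X).
E[Z | X=1.2] = -0.5 + (-0.76)·(2.4/5.7)·(1.2 − (4.3)) = -0.5 + (-0.32)·(-3.1) = 0.4920.

0.4920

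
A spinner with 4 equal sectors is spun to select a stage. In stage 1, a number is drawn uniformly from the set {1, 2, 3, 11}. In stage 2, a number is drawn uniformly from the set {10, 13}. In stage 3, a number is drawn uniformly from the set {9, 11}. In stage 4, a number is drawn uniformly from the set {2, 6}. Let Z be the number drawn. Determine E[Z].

119/16

E[Z | stage 1] = (1+2+3+11)/4 = 17/4.
E[Z | stage 2] = (10+13)/2 = 23/2.
E[Z | stage 3] = (9+11)/2 = 10.
E[Z | stage 4] = (2+6)/2 = 4.
E[Z] = (1/4)·(17/4) + (1/4)·(23/2) + (1/4)·(10) + (1/4)·(4) = 119/16.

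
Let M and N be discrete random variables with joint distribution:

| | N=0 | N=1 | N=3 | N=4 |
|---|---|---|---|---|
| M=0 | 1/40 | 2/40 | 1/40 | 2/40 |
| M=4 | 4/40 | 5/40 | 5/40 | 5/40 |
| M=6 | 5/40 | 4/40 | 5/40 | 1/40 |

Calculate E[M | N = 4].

13/4

P(N = 4) = 1/5.
Summing M·P(M=x,N=y) over the conditioning event gives 13/20.
E[M | N = 4] = (13/20) / (1/5) = 13/4.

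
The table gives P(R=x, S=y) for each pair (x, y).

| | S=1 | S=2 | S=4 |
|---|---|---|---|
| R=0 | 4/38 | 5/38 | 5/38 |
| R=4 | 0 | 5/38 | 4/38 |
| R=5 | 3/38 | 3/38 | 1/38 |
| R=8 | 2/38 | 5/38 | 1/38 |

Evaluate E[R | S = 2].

25/6

P(S = 2) = 9/19.
Σ R·P over the event = 0·(5/38) + 4·(5/38) + 5·(3/38) + 8·(5/38) = 75/38.
E[R | S = 2] = (75/38) / (9/19) = 25/6.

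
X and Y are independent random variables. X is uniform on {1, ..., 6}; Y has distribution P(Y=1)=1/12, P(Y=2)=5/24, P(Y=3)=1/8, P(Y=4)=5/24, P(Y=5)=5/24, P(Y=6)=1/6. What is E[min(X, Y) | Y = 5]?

P(Y = 5) = 5/24.
Summing min(X,Y)·P(x,y) over outcomes with Y = 5 gives 25/36.
E[min(X, Y) | Y = 5] = (25/36) / (5/24) = 10/3.

10/3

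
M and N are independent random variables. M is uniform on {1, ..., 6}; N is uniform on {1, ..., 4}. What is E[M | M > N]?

32/7

P(M > N) = 7/12.
Summing M·P(x,y) over outcomes with M > N gives 8/3.
E[M | M > N] = (8/3) / (7/12) = 32/7.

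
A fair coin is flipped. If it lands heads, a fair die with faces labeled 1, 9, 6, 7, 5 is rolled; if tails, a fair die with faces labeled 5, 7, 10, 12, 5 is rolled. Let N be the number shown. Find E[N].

E[N | heads] = (1+9+6+7+5)/5 = 28/5.
E[N | tails] = (5+7+10+12+5)/5 = 39/5.
E[N] = (1/2)·(28/5) + (1/2)·(39/5) = 67/10.

67/10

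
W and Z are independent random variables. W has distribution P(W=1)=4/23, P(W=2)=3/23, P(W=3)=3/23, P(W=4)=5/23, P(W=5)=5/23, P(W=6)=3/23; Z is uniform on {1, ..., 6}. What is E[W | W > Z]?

274/59

P(W > Z) = 59/138.
Summing W·P(x,y) over outcomes with W > Z gives 137/69.
E[W | W > Z] = (137/69) / (59/138) = 274/59.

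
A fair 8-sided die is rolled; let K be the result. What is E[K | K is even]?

5

Given K is even, K is equally likely to be any of {2, 4, 6, 8}.
E[K | K is even] = (2 + 4 + 6 + 8) / 4 = 5.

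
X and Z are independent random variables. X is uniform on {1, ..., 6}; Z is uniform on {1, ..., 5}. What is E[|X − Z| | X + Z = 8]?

Outcomes with X + Z = 8: (3,5), (4,4), (5,3), (6,2), each with probability 1/30.
E[|X − Z| | X + Z = 8] = (2 + 0 + 2 + 4) / 4 = 2.

2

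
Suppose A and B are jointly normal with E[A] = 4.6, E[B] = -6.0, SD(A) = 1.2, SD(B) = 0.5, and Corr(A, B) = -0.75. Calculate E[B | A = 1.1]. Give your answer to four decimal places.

E[B | A=x] = μ_B + ρ(σ_B/σ_A)(x − μ_A) for jointly normal variables.
E[B | A=1.1] = -6.0 + (-0.75)·(0.5/1.2)·(1.1 − (4.6)) = -6.0 + (-0.3125)·(-3.5) = -4.9063.

-4.9063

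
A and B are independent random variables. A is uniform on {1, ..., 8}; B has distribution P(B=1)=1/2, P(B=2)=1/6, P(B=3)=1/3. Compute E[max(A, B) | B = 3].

P(B = 3) = 1/3.
Summing max(A,B)·P(x,y) over outcomes with B = 3 gives 13/8.
E[max(A, B) | B = 3] = (13/8) / (1/3) = 39/8.

39/8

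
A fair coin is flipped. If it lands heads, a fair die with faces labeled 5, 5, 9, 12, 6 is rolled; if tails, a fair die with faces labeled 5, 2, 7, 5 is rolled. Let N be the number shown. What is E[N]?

243/40

E[N | heads] = (5+5+9+12+6)/5 = 37/5.
E[N | tails] = (5+2+7+5)/4 = 19/4.
E[N] = (1/2)·(37/5) + (1/2)·(19/4) = 243/40.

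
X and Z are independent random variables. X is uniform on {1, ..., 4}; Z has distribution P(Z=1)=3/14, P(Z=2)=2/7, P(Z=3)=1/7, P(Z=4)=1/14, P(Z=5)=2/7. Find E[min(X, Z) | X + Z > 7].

32/9

P(X + Z > 7) = 9/56.
Summing min(X,Z)·P(x,y) over outcomes with X + Z > 7 gives 4/7.
E[min(X, Z) | X + Z > 7] = (4/7) / (9/56) = 32/9.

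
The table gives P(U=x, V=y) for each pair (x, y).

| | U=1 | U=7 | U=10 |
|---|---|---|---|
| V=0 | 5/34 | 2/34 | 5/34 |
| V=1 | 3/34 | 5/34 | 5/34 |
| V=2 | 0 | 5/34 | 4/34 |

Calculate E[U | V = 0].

P(V = 0) = 6/17.
Σ U·P over the event = 1·(5/34) + 7·(2/34) + 10·(5/34) = 69/34.
E[U | V = 0] = (69/34) / (6/17) = 23/4.

23/4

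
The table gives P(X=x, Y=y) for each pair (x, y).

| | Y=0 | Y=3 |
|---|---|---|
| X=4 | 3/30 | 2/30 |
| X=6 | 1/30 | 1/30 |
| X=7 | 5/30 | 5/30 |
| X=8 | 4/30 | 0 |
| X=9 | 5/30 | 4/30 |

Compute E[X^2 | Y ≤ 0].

55

P(Y ≤ 0) = 3/5.
Σ X^2·P over the event = 16·(3/30) + 36·(1/30) + 49·(5/30) + 64·(4/30) + 81·(5/30) = 33.
E[X^2 | Y ≤ 0] = (33) / (3/5) = 55.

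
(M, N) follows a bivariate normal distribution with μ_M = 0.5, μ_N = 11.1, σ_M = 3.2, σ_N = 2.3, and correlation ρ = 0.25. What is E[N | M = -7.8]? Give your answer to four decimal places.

For a bivariate normal, E[N | M=x] = μ_N + ρ·(σ_N/σ_M)·(x − μ_M).
E[N | M=-7.8] = 11.1 + (0.25)·(2.3/3.2)·(-7.8 − (0.5)) = 11.1 + (0.17969)·(-8.3) = 9.6086.

9.6086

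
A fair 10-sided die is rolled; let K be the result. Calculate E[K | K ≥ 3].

13/2

Given K ≥ 3, K is equally likely to be any of {3, 4, 5, 6, 7, 8, 9, 10}.
E[K | K ≥ 3] = (3 + 4 + 5 + 6 + 7 + 8 + 9 + 10) / 8 = 13/2.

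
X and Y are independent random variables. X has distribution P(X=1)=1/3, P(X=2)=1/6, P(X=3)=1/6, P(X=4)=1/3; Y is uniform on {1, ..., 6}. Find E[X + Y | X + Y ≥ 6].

P(X + Y ≥ 6) = 7/12.
Summing (X+Y)·P(x,y) over outcomes with X + Y ≥ 6 gives 157/36.
E[X + Y | X + Y ≥ 6] = (157/36) / (7/12) = 157/21.

157/21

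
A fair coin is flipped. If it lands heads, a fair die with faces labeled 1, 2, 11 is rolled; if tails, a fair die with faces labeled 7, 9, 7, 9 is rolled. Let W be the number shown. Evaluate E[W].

E[W | heads] = (1+2+11)/3 = 14/3.
E[W | tails] = (7+9+7+9)/4 = 8.
By the law of total expectation,
E[W] = (1/2)·(14/3) + (1/2)·(8) = 19/3.

19/3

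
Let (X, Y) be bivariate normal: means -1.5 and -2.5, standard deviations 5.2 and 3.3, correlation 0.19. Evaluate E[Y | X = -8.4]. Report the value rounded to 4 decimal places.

-3.3320

E[Y | X=x] = μ_Y + ρ(σ_Y/σ_X)(x − μ_X) for jointly normal variables.
E[Y | X=-8.4] = -2.5 + (0.19)·(3.3/5.2)·(-8.4 − (-1.5)) = -2.5 + (0.12058)·(-6.9) = -3.3320.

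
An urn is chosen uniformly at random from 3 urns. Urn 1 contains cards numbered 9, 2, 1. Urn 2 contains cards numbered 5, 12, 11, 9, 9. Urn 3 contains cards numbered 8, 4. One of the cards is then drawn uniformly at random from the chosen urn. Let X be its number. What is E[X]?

E[X | urn 1] = (9+2+1)/3 = 4.
E[X | urn 2] = (5+12+11+9+9)/5 = 46/5.
E[X | urn 3] = (8+4)/2 = 6.
E[X] = (1/3)·(4) + (1/3)·(46/5) + (1/3)·(6) = 32/5.

32/5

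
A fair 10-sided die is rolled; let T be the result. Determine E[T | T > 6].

17/2

Given T > 6, T is equally likely to be any of {7, 8, 9, 10}.
E[T | T > 6] = (7 + 8 + 9 + 10) / 4 = 17/2.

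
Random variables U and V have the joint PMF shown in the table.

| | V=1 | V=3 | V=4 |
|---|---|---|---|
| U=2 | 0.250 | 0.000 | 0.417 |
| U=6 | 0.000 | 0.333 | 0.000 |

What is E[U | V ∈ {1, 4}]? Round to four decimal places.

2.0000

P(V ∈ {1, 4}) = 0.667.
Σ U·P over the event = 2·(0.250) + 2·(0.417) = 1.334.
E[U | V ∈ {1, 4}] = (1.334) / (0.667) = 2.0000.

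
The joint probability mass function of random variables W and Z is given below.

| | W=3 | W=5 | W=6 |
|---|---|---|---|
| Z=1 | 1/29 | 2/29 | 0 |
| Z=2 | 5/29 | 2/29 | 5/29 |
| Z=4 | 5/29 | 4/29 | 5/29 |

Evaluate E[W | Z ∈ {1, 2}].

68/15

P(Z ∈ {1, 2}) = 15/29.
Σ W·P over the event = 3·(1/29) + 3·(5/29) + 5·(2/29) + 5·(2/29) + 6·(5/29) = 68/29.
E[W | Z ∈ {1, 2}] = (68/29) / (15/29) = 68/15.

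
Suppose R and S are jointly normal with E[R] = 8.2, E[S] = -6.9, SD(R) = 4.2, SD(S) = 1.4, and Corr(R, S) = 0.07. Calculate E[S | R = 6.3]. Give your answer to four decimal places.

-6.9443

E[S | R=x] = μ_S + ρ(σ_S/σ_R)(x − μ_R) for jointly normal variables.
E[S | R=6.3] = -6.9 + (0.07)·(1.4/4.2)·(6.3 − (8.2)) = -6.9 + (0.023333)·(-1.9) = -6.9443.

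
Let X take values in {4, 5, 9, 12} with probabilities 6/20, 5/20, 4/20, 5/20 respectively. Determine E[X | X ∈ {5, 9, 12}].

121/14

P(X ∈ {5, 9, 12}) = 7/10.
Σ over the event: 5·1/4 + 9·1/5 + 12·1/4 = 121/20.
E[X | X ∈ {5, 9, 12}] = (121/20) / (7/10) = 121/14.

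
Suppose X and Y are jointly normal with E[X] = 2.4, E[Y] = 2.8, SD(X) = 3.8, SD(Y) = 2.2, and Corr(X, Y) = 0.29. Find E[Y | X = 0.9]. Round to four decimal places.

E[Y | X=x] = μ_Y + ρ(σ_Y/σ_X)(x − μ_X) for jointly normal variables.
E[Y | X=0.9] = 2.8 + (0.29)·(2.2/3.8)·(0.9 − (2.4)) = 2.8 + (0.16789)·(-1.5) = 2.5482.

2.5482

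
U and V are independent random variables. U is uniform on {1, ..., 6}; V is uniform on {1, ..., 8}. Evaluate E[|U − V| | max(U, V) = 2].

Outcomes with max(U, V) = 2: (1,2), (2,1), (2,2), each with probability 1/48.
E[|U − V| | max(U, V) = 2] = (1 + 1 + 0) / 3 = 2/3.

2/3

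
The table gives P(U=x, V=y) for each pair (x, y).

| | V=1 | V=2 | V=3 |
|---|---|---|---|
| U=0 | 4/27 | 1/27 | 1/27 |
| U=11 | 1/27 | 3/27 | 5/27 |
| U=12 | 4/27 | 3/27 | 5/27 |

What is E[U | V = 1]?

P(V = 1) = 1/3.
Summing U·P(U=x,V=y) over the conditioning event gives 59/27.
E[U | V = 1] = (59/27) / (1/3) = 59/9.

59/9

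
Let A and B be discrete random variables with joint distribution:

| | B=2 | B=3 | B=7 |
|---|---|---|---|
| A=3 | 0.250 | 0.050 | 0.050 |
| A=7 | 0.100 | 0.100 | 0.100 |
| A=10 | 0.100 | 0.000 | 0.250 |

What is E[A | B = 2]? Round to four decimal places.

P(B = 2) = 0.450.
Σ A·P over the event = 3·(0.250) + 7·(0.100) + 10·(0.100) = 2.450.
E[A | B = 2] = (2.450) / (0.450) = 5.4444.

5.4444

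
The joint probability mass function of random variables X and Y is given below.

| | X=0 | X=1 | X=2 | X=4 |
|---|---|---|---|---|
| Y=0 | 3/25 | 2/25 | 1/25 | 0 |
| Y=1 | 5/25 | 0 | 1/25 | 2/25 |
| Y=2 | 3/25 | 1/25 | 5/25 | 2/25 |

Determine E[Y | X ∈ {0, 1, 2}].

P(X ∈ {0, 1, 2}) = 21/25.
Summing Y·P(X=x,Y=y) over the conditioning event gives 24/25.
E[Y | X ∈ {0, 1, 2}] = (24/25) / (21/25) = 8/7.

8/7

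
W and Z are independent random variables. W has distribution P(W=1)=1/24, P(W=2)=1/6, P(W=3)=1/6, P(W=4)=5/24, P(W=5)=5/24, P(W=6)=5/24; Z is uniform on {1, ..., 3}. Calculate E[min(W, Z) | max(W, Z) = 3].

33/17

P(max(W, Z) = 3) = 17/72.
Summing min(W,Z)·P(x,y) over outcomes with max(W, Z) = 3 gives 11/24.
E[min(W, Z) | max(W, Z) = 3] = (11/24) / (17/72) = 33/17.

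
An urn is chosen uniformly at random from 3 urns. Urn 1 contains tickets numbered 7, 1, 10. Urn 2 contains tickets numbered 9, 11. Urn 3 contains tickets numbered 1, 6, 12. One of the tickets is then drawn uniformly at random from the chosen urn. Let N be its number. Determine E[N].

67/9

E[N | urn 1] = (7+1+10)/3 = 6.
E[N | urn 2] = (9+11)/2 = 10.
E[N | urn 3] = (1+6+12)/3 = 19/3.
E[N] = (1/3)·(6) + (1/3)·(10) + (1/3)·(19/3) = 67/9.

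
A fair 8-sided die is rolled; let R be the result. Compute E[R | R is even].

Given R is even, R is equally likely to be any of {2, 4, 6, 8}.
E[R | R is even] = (2 + 4 + 6 + 8) / 4 = 5.

5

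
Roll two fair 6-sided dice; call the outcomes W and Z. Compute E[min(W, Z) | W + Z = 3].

Outcomes with W + Z = 3: (1,2), (2,1), each with probability 1/36.
E[min(W, Z) | W + Z = 3] = (1 + 1) / 2 = 1.

1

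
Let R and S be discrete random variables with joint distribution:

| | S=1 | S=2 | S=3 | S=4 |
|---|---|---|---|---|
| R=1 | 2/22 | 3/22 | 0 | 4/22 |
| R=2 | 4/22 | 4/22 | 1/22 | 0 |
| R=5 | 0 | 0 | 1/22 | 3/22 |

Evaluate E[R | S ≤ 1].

5/3

P(S ≤ 1) = 3/11.
Σ R·P over the event = 1·(2/22) + 2·(4/22) = 5/11.
E[R | S ≤ 1] = (5/11) / (3/11) = 5/3.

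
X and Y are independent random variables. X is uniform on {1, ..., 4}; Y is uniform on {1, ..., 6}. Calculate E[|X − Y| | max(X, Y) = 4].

12/7

Outcomes with max(X, Y) = 4: (1,4), (2,4), (3,4), (4,1), (4,2), (4,3), (4,4), each with probability 1/24.
E[|X − Y| | max(X, Y) = 4] = (3 + 2 + 1 + 3 + 2 + 1 + 0) / 7 = 12/7.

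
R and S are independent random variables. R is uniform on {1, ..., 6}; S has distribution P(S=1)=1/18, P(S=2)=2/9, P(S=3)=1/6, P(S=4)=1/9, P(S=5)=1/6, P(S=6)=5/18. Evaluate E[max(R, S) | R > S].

P(R > S) = 37/108.
Summing max(R,S)·P(x,y) over outcomes with R > S gives 59/36.
E[max(R, S) | R > S] = (59/36) / (37/108) = 177/37.

177/37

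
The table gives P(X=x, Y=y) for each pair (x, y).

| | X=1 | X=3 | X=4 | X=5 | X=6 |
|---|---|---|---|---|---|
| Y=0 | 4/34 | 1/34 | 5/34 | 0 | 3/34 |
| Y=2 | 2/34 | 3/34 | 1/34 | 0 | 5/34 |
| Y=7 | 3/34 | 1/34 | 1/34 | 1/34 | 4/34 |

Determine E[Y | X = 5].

P(X = 5) = 1/34.
Σ Y·P over the event = 7·(1/34) = 7/34.
E[Y | X = 5] = (7/34) / (1/34) = 7.

7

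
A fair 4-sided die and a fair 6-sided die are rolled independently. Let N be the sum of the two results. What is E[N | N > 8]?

28/3

P(N > 8) = 1/8.
Σ over the event: 9·1/12 + 10·1/24 = 7/6.
E[N | N > 8] = (7/6) / (1/8) = 28/3.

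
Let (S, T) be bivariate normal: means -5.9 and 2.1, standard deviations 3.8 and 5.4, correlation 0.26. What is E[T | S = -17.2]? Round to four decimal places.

-2.0751

E[T | S=x] = μ_T + ρ(σ_T/σ_S)(x − μ_S) for jointly normal variables.
E[T | S=-17.2] = 2.1 + (0.26)·(5.4/3.8)·(-17.2 − (-5.9)) = 2.1 + (0.369474)·(-11.3) = -2.0751.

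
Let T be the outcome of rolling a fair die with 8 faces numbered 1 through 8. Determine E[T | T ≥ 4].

6

Given T ≥ 4, T is equally likely to be any of {4, 5, 6, 7, 8}.
E[T | T ≥ 4] = (4 + 5 + 6 + 7 + 8) / 5 = 6.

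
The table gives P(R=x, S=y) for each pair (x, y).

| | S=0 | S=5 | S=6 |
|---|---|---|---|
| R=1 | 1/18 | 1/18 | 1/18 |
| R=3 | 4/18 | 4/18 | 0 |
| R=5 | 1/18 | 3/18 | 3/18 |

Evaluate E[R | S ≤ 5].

23/7

P(S ≤ 5) = 7/9.
Σ R·P over the event = 1·(1/18) + 1·(1/18) + 3·(4/18) + 3·(4/18) + 5·(1/18) + 5·(3/18) = 23/9.
E[R | S ≤ 5] = (23/9) / (7/9) = 23/7.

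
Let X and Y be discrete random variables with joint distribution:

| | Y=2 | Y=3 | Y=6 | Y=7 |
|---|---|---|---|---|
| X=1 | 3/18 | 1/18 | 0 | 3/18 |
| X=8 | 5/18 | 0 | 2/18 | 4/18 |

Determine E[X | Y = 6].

P(Y = 6) = 1/9.
Σ X·P over the event = 8·(2/18) = 8/9.
E[X | Y = 6] = (8/9) / (1/9) = 8.

8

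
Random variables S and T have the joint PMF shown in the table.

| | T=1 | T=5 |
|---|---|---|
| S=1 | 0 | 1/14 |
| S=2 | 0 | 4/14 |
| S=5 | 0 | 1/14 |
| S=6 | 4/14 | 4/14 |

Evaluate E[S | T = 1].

P(T = 1) = 2/7.
Σ S·P over the event = 6·(4/14) = 12/7.
E[S | T = 1] = (12/7) / (2/7) = 6.

6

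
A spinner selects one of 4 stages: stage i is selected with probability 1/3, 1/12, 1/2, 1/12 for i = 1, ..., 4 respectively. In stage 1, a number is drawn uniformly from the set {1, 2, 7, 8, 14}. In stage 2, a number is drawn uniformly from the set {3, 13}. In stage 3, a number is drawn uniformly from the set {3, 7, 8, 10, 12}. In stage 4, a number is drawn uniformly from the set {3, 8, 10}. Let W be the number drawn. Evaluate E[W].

443/60

E[W | stage 1] = (1+2+7+8+14)/5 = 32/5.
E[W | stage 2] = (3+13)/2 = 8.
E[W | stage 3] = (3+7+8+10+12)/5 = 8.
E[W | stage 4] = (3+8+10)/3 = 7.
E[W] = (1/3)·(32/5) + (1/12)·(8) + (1/2)·(8) + (1/12)·(7) = 443/60.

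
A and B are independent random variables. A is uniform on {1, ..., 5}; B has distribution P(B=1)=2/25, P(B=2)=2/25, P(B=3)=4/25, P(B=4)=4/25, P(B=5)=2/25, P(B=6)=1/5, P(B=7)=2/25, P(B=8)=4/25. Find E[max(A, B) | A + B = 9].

P(A + B = 9) = 17/125.
Summing max(A,B)·P(x,y) over outcomes with A + B = 9 gives 106/125.
E[max(A, B) | A + B = 9] = (106/125) / (17/125) = 106/17.

106/17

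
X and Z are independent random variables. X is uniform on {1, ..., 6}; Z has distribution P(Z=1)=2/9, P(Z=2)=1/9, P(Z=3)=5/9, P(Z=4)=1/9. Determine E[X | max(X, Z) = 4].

P(max(X, Z) = 4) = 2/9.
Summing X·P(x,y) over outcomes with max(X, Z) = 4 gives 7/9.
E[X | max(X, Z) = 4] = (7/9) / (2/9) = 7/2.

7/2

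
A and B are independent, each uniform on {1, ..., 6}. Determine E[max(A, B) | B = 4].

Outcomes with B = 4: (1,4), (2,4), (3,4), (4,4), (5,4), (6,4), each with probability 1/36.
E[max(A, B) | B = 4] = (4 + 4 + 4 + 4 + 5 + 6) / 6 = 9/2.

9/2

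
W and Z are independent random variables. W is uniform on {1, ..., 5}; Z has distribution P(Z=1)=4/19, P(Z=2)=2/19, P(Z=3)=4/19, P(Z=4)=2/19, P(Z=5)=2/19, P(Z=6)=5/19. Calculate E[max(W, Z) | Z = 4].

P(Z = 4) = 2/19.
Summing max(W,Z)·P(x,y) over outcomes with Z = 4 gives 42/95.
E[max(W, Z) | Z = 4] = (42/95) / (2/19) = 21/5.

21/5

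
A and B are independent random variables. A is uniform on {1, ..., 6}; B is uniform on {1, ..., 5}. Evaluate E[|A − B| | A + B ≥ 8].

P(A + B ≥ 8) = 1/3.
Summing |A−B|·P(x,y) over outcomes with A + B ≥ 8 gives 8/15.
E[|A − B| | A + B ≥ 8] = (8/15) / (1/3) = 8/5.

8/5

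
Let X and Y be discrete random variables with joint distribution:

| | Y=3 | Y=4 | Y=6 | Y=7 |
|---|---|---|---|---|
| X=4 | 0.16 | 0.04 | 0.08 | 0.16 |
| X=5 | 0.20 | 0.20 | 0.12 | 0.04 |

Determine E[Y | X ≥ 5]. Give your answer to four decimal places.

4.2857

P(X ≥ 5) = 0.56.
Σ Y·P over the event = 3·(0.20) + 4·(0.20) + 6·(0.12) + 7·(0.04) = 2.40.
E[Y | X ≥ 5] = (2.40) / (0.56) = 4.2857.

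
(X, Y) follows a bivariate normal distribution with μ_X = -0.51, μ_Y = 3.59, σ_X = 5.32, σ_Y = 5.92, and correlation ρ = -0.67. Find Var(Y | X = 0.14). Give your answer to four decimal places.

19.3141

For a bivariate normal, Var(Y | X=x) = σ_Y²(1 − ρ²).
Var(Y | X=0.14) = (5.92)²·(1 − (-0.67)²) = 35.0464·0.5511 = 19.3141.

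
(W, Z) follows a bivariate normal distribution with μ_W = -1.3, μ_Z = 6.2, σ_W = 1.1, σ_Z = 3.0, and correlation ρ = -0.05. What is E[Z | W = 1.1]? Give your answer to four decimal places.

5.8727

For a bivariate normal, E[Z | W=x] = μ_Z + ρ·(σ_Z/σ_W)·(x − μ_W).
E[Z | W=1.1] = 6.2 + (-0.05)·(3.0/1.1)·(1.1 − (-1.3)) = 6.2 + (-0.13636)·(2.4) = 5.8727.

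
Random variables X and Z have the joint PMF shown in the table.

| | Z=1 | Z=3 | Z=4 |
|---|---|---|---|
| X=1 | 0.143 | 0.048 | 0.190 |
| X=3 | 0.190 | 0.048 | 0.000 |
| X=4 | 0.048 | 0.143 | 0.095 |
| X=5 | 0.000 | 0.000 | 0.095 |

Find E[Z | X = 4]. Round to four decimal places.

2.9965

P(X = 4) = 0.286.
Σ Z·P over the event = 1·(0.048) + 3·(0.143) + 4·(0.095) = 0.857.
E[Z | X = 4] = (0.857) / (0.286) = 2.9965.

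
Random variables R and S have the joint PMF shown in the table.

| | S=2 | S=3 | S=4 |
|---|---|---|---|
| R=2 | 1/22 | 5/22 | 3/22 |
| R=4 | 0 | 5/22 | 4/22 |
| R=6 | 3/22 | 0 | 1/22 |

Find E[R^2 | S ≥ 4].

14

P(S ≥ 4) = 4/11.
Σ R^2·P over the event = 4·(3/22) + 16·(4/22) + 36·(1/22) = 56/11.
E[R^2 | S ≥ 4] = (56/11) / (4/11) = 14.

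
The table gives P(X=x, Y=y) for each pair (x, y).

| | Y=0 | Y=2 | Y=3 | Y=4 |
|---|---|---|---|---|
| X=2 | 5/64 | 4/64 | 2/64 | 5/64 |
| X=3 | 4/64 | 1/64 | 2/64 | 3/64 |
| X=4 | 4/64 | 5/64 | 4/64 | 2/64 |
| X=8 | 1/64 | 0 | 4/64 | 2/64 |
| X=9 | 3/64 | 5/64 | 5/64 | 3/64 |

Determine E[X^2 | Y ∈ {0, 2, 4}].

P(Y ∈ {0, 2, 4}) = 47/64.
Summing X^2·P(X=x,Y=y) over the conditioning event gives 1387/64.
E[X^2 | Y ∈ {0, 2, 4}] = (1387/64) / (47/64) = 1387/47.

1387/47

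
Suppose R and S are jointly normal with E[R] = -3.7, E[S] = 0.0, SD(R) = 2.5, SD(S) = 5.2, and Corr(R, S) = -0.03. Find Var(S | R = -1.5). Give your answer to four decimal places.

The conditional variance in a bivariate normal is σ_S²(1 − ρ²), independent of x.
Var(S | R=-1.5) = (5.2)²·(1 − (-0.03)²) = 27.04·0.9991 = 27.0157.

27.0157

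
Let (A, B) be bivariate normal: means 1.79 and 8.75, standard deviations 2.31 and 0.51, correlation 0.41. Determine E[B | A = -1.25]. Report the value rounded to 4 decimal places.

8.4748

E[B | A=x] = μ_B + ρ(σ_B/σ_A)(x − μ_A) for jointly normal variables.
E[B | A=-1.25] = 8.75 + (0.41)·(0.51/2.31)·(-1.25 − (1.79)) = 8.75 + (0.090519)·(-3.04) = 8.4748.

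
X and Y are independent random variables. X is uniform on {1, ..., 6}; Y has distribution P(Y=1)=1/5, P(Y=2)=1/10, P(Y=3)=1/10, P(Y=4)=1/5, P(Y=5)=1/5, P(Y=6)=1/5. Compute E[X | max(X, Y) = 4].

P(max(X, Y) = 4) = 1/5.
Summing X·P(x,y) over outcomes with max(X, Y) = 4 gives 3/5.
E[X | max(X, Y) = 4] = (3/5) / (1/5) = 3.

3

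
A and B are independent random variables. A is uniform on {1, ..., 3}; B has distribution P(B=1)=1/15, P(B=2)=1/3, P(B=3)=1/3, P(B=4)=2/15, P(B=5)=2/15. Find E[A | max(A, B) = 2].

P(max(A, B) = 2) = 11/45.
Summing A·P(x,y) over outcomes with max(A, B) = 2 gives 17/45.
E[A | max(A, B) = 2] = (17/45) / (11/45) = 17/11.

17/11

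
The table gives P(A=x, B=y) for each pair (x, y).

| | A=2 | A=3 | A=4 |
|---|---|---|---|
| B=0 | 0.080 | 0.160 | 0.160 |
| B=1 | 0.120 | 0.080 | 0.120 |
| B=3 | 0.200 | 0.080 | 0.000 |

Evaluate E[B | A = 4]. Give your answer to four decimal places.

0.4286

P(A = 4) = 0.280.
Σ B·P over the event = 0·(0.160) + 1·(0.120) = 0.120.
E[B | A = 4] = (0.120) / (0.280) = 0.4286.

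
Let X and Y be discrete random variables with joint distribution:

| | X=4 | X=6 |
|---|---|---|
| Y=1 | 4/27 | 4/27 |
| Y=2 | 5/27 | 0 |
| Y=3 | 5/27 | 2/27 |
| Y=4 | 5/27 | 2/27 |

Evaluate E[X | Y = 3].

32/7

P(Y = 3) = 7/27.
Σ X·P over the event = 4·(5/27) + 6·(2/27) = 32/27.
E[X | Y = 3] = (32/27) / (7/27) = 32/7.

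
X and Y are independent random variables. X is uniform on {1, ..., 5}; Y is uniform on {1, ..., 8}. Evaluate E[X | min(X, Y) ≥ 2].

7/2

P(min(X, Y) ≥ 2) = 7/10.
Summing X·P(x,y) over outcomes with min(X, Y) ≥ 2 gives 49/20.
E[X | min(X, Y) ≥ 2] = (49/20) / (7/10) = 7/2.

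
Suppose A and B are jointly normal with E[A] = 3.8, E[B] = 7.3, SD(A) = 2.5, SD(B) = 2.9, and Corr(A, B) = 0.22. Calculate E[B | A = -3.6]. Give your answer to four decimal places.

5.4115

E[B | A=x] = μ_B + ρ(σ_B/σ_A)(x − μ_A) for jointly normal variables.
E[B | A=-3.6] = 7.3 + (0.22)·(2.9/2.5)·(-3.6 − (3.8)) = 7.3 + (0.2552)·(-7.4) = 5.4115.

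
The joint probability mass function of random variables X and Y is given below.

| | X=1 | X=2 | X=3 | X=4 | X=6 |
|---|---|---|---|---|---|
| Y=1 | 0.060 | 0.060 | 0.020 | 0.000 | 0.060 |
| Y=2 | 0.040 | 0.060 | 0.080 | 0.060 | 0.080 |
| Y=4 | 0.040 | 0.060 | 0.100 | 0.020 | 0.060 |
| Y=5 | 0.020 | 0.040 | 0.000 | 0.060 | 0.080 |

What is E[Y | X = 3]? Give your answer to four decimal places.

P(X = 3) = 0.200.
Σ Y·P over the event = 1·(0.020) + 2·(0.080) + 4·(0.100) = 0.580.
E[Y | X = 3] = (0.580) / (0.200) = 2.9000.

2.9000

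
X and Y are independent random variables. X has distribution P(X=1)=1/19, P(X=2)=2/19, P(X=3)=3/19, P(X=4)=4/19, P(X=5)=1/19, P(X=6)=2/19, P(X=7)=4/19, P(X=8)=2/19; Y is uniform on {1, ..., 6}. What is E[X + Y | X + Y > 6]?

P(X + Y > 6) = 83/114.
Summing (X+Y)·P(x,y) over outcomes with X + Y > 6 gives 397/57.
E[X + Y | X + Y > 6] = (397/57) / (83/114) = 794/83.

794/83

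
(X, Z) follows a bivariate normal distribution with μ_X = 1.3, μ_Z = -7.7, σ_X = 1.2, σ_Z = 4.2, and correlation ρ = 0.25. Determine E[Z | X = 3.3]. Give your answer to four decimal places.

-5.9500

The regression of Z on X has slope ρ·σ_Z/σ_X and passes through (μ_X, μ_Z).
E[Z | X=3.3] = -7.7 + (0.25)·(4.2/1.2)·(3.3 − (1.3)) = -7.7 + (0.875)·(2) = -5.9500.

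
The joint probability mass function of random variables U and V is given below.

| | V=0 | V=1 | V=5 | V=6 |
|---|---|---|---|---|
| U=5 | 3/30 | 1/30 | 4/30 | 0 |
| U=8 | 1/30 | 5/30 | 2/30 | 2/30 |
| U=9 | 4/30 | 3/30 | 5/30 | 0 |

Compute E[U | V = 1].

8

P(V = 1) = 3/10.
Σ U·P over the event = 5·(1/30) + 8·(5/30) + 9·(3/30) = 12/5.
E[U | V = 1] = (12/5) / (3/10) = 8.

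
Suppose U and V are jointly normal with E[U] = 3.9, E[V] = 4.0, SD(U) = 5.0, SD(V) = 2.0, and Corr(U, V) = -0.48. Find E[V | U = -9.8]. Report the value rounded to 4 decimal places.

For a bivariate normal, E[V | U=x] = μ_V + ρ·(σ_V/σ_U)·(x − μ_U).
E[V | U=-9.8] = 4.0 + (-0.48)·(2.0/5.0)·(-9.8 − (3.9)) = 4.0 + (-0.192)·(-13.7) = 6.6304.

6.6304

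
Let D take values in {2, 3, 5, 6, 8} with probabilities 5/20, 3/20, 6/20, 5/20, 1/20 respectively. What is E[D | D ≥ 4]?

17/3

P(D ≥ 4) = 3/5.
Σ over the event: 5·3/10 + 6·1/4 + 8·1/20 = 17/5.
E[D | D ≥ 4] = (17/5) / (3/5) = 17/3.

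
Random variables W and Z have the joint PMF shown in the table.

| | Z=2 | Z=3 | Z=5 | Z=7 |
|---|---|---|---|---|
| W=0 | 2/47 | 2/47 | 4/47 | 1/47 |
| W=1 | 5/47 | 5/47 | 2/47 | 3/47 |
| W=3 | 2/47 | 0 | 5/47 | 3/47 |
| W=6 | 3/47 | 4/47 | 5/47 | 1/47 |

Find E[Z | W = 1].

56/15

P(W = 1) = 15/47.
Σ Z·P over the event = 2·(5/47) + 3·(5/47) + 5·(2/47) + 7·(3/47) = 56/47.
E[Z | W = 1] = (56/47) / (15/47) = 56/15.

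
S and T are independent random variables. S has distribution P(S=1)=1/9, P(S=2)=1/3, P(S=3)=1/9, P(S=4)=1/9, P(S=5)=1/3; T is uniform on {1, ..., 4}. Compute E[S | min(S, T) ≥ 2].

7/2

P(min(S, T) ≥ 2) = 2/3.
Summing S·P(x,y) over outcomes with min(S, T) ≥ 2 gives 7/3.
E[S | min(S, T) ≥ 2] = (7/3) / (2/3) = 7/2.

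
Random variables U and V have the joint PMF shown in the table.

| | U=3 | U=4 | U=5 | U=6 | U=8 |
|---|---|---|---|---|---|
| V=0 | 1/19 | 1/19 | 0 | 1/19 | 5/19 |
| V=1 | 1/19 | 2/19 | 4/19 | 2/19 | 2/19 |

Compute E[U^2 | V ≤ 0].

381/8

P(V ≤ 0) = 8/19.
Σ U^2·P over the event = 9·(1/19) + 16·(1/19) + 36·(1/19) + 64·(5/19) = 381/19.
E[U^2 | V ≤ 0] = (381/19) / (8/19) = 381/8.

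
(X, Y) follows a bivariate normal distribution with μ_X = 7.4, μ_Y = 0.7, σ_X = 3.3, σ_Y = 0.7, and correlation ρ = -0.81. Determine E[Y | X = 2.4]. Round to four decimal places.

1.5591

The regression of Y on X has slope ρ·σ_Y/σ_X and passes through (μ_X, μ_Y).
E[Y | X=2.4] = 0.7 + (-0.81)·(0.7/3.3)·(2.4 − (7.4)) = 0.7 + (-0.17182)·(-5) = 1.5591.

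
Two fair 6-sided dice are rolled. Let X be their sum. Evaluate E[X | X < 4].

P(X < 4) = 1/12.
Σ over the event: 2·1/36 + 3·1/18 = 2/9.
E[X | X < 4] = (2/9) / (1/12) = 8/3.

8/3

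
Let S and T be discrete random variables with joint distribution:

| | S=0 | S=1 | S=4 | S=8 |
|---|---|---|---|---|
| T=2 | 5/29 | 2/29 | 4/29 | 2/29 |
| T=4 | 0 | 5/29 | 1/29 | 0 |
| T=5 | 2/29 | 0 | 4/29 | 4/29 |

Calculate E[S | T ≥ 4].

P(T ≥ 4) = 16/29.
Σ S·P over the event = 0·(2/29) + 1·(5/29) + 4·(1/29) + 4·(4/29) + 8·(4/29) = 57/29.
E[S | T ≥ 4] = (57/29) / (16/29) = 57/16.

57/16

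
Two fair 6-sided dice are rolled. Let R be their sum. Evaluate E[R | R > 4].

P(R > 4) = 5/6.
Σ over the event: 5·1/9 + 6·5/36 + 7·1/6 + 8·5/36 + 9·1/9 + 10·1/12 + 11·1/18 + 12·1/36 = 58/9.
E[R | R > 4] = (58/9) / (5/6) = 116/15.

116/15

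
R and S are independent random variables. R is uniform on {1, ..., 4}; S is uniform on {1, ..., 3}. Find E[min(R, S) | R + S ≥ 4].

17/9

Outcomes with R + S ≥ 4: (1,3), (2,2), (2,3), (3,1), (3,2), (3,3), (4,1), (4,2), (4,3), each with probability 1/12.
E[min(R, S) | R + S ≥ 4] = (1 + 2 + 2 + 1 + 2 + 3 + 1 + 2 + 3) / 9 = 17/9.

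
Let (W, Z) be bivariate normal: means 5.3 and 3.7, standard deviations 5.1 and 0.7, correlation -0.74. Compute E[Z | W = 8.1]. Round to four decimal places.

E[Z | W=x] = μ_Z + ρ(σ_Z/σ_W)(x − μ_W) for jointly normal variables.
E[Z | W=8.1] = 3.7 + (-0.74)·(0.7/5.1)·(8.1 − (5.3)) = 3.7 + (-0.10157)·(2.8) = 3.4156.

3.4156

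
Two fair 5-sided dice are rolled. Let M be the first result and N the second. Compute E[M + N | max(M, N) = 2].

10/3

P(max(M, N) = 2) = 3/25.
Summing (M+N)·P(x,y) over outcomes with max(M, N) = 2 gives 2/5.
E[M + N | max(M, N) = 2] = (2/5) / (3/25) = 10/3.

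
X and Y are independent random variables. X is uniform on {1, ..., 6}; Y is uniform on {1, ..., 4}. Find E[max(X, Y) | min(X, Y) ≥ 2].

P(min(X, Y) ≥ 2) = 5/8.
Summing max(X,Y)·P(x,y) over outcomes with min(X, Y) ≥ 2 gives 8/3.
E[max(X, Y) | min(X, Y) ≥ 2] = (8/3) / (5/8) = 64/15.

64/15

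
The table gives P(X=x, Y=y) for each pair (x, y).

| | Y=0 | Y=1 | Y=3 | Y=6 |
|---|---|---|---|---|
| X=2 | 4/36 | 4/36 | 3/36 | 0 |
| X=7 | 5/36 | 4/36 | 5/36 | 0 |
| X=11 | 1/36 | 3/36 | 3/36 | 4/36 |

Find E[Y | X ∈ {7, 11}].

P(X ∈ {7, 11}) = 25/36.
Summing Y·P(X=x,Y=y) over the conditioning event gives 55/36.
E[Y | X ∈ {7, 11}] = (55/36) / (25/36) = 11/5.

11/5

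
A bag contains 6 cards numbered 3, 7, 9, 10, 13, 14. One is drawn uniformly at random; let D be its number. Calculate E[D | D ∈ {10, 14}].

12

P(D ∈ {10, 14}) = 1/3.
Σ over the event: 10·1/6 + 14·1/6 = 4.
E[D | D ∈ {10, 14}] = (4) / (1/3) = 12.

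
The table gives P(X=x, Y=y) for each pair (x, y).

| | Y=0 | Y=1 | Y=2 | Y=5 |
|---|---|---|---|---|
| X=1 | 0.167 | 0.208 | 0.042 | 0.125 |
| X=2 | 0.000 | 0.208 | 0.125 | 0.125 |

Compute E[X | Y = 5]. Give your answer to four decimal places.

1.5000

P(Y = 5) = 0.250.
Σ X·P over the event = 1·(0.125) + 2·(0.125) = 0.375.
E[X | Y = 5] = (0.375) / (0.250) = 1.5000.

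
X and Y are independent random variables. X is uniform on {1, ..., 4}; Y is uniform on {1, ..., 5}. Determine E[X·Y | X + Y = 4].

10/3

Outcomes with X + Y = 4: (1,3), (2,2), (3,1), each with probability 1/20.
E[X·Y | X + Y = 4] = (3 + 4 + 3) / 3 = 10/3.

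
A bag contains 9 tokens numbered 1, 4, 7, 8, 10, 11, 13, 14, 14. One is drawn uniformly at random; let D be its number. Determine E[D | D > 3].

P(D > 3) = 8/9.
Σ over the event: 4·1/9 + 7·1/9 + 8·1/9 + 10·1/9 + 11·1/9 + 13·1/9 + 14·2/9 = 9.
E[D | D > 3] = (9) / (8/9) = 81/8.

81/8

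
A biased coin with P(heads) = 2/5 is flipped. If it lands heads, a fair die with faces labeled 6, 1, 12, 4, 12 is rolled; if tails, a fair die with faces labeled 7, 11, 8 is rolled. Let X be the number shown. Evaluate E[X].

8

E[X | heads] = (6+1+12+4+12)/5 = 7.
E[X | tails] = (7+11+8)/3 = 26/3.
By the law of total expectation,
E[X] = (2/5)·(7) + (3/5)·(26/3) = 8.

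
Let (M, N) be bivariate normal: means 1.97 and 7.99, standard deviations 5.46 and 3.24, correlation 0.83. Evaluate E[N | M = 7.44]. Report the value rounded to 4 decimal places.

10.6841

E[N | M=x] = μ_N + ρ(σ_N/σ_M)(x − μ_M) for jointly normal variables.
E[N | M=7.44] = 7.99 + (0.83)·(3.24/5.46)·(7.44 − (1.97)) = 7.99 + (0.49253)·(5.47) = 10.6841.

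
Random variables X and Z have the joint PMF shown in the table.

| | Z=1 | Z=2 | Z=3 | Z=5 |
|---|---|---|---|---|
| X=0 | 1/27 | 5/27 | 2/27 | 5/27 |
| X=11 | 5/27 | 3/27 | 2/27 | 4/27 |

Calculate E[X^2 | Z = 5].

484/9

P(Z = 5) = 1/3.
Σ X^2·P over the event = 0·(5/27) + 121·(4/27) = 484/27.
E[X^2 | Z = 5] = (484/27) / (1/3) = 484/9.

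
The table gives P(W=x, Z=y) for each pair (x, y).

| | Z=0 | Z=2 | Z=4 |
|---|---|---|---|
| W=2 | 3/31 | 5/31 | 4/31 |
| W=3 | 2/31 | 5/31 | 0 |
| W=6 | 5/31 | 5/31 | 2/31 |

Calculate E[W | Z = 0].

21/5

P(Z = 0) = 10/31.
Σ W·P over the event = 2·(3/31) + 3·(2/31) + 6·(5/31) = 42/31.
E[W | Z = 0] = (42/31) / (10/31) = 21/5.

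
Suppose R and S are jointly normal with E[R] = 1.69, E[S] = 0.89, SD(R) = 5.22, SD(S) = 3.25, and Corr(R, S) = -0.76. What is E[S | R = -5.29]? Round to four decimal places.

4.1928

The regression of S on R has slope ρ·σ_S/σ_R and passes through (μ_R, μ_S).
E[S | R=-5.29] = 0.89 + (-0.76)·(3.25/5.22)·(-5.29 − (1.69)) = 0.89 + (-0.47318)·(-6.98) = 4.1928.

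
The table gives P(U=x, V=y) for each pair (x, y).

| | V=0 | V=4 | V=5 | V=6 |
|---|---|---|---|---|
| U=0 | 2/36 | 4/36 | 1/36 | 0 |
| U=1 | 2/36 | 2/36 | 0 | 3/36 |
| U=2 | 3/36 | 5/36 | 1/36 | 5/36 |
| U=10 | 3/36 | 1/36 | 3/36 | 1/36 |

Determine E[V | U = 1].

26/7

P(U = 1) = 7/36.
Σ V·P over the event = 0·(2/36) + 4·(2/36) + 6·(3/36) = 13/18.
E[V | U = 1] = (13/18) / (7/36) = 26/7.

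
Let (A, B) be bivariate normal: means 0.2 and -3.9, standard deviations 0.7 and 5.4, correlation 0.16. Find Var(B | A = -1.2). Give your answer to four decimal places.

28.4135

The conditional variance in a bivariate normal is σ_B²(1 − ρ²), independent of x.
Var(B | A=-1.2) = (5.4)²·(1 − (0.16)²) = 29.16·0.9744 = 28.4135.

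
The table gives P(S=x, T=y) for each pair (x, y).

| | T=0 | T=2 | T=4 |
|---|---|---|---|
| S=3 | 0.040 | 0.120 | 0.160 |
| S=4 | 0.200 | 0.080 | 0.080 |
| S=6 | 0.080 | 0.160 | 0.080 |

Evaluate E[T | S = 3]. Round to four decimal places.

P(S = 3) = 0.320.
Summing T·P(S=x,T=y) over the conditioning event gives 0.880.
E[T | S = 3] = (0.880) / (0.320) = 2.7500.

2.7500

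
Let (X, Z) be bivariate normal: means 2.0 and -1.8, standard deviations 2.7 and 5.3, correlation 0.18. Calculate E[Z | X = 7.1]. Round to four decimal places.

E[Z | X=x] = μ_Z + ρ(σ_Z/σ_X)(x − μ_X) for jointly normal variables.
E[Z | X=7.1] = -1.8 + (0.18)·(5.3/2.7)·(7.1 − (2.0)) = -1.8 + (0.35333)·(5.1) = 0.0020.

0.0020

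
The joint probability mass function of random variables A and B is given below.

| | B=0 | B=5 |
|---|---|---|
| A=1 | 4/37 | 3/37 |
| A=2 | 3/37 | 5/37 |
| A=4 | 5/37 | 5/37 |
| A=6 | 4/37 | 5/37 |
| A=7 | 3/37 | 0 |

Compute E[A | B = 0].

P(B = 0) = 19/37.
Σ A·P over the event = 1·(4/37) + 2·(3/37) + 4·(5/37) + 6·(4/37) + 7·(3/37) = 75/37.
E[A | B = 0] = (75/37) / (19/37) = 75/19.

75/19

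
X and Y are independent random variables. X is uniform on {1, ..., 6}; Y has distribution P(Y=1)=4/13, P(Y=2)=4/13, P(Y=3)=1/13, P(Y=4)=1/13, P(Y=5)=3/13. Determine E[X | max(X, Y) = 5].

19/5

P(max(X, Y) = 5) = 25/78.
Summing X·P(x,y) over outcomes with max(X, Y) = 5 gives 95/78.
E[X | max(X, Y) = 5] = (95/78) / (25/78) = 19/5.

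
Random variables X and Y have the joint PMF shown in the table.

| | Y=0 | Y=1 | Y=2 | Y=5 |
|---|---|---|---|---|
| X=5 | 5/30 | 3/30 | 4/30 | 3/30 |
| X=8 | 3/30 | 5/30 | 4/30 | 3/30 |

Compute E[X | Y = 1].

P(Y = 1) = 4/15.
Σ X·P over the event = 5·(3/30) + 8·(5/30) = 11/6.
E[X | Y = 1] = (11/6) / (4/15) = 55/8.

55/8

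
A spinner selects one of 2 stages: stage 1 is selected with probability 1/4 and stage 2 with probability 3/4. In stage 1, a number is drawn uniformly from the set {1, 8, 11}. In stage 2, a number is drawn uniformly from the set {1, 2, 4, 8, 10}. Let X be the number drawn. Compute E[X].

65/12

E[X | stage 1] = (1+8+11)/3 = 20/3.
E[X | stage 2] = (1+2+4+8+10)/5 = 5.
By the law of total expectation,
E[X] = (1/4)·(20/3) + (3/4)·(5) = 65/12.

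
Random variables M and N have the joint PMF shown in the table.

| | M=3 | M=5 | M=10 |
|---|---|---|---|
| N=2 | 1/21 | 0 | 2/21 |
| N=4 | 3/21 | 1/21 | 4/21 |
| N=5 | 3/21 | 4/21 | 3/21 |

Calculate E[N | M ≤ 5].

P(M ≤ 5) = 4/7.
Σ N·P over the event = 2·(1/21) + 4·(3/21) + 5·(3/21) + 4·(1/21) + 5·(4/21) = 53/21.
E[N | M ≤ 5] = (53/21) / (4/7) = 53/12.

53/12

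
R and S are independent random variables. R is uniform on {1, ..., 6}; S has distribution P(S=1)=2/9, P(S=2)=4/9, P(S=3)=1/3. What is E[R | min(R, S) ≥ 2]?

P(min(R, S) ≥ 2) = 35/54.
Summing R·P(x,y) over outcomes with min(R, S) ≥ 2 gives 70/27.
E[R | min(R, S) ≥ 2] = (70/27) / (35/54) = 4.

4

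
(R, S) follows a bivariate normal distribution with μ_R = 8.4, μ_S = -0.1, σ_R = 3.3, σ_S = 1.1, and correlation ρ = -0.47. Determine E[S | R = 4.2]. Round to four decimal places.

0.5580

For a bivariate normal, E[S | R=x] = μ_S + ρ·(σ_S/σ_R)·(x − μ_R).
E[S | R=4.2] = -0.1 + (-0.47)·(1.1/3.3)·(4.2 − (8.4)) = -0.1 + (-0.15667)·(-4.2) = 0.5580.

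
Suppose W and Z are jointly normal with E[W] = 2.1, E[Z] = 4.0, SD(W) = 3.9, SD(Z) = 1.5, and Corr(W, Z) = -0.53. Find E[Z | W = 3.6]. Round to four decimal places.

3.6942

The regression of Z on W has slope ρ·σ_Z/σ_W and passes through (μ_W, μ_Z).
E[Z | W=3.6] = 4.0 + (-0.53)·(1.5/3.9)·(3.6 − (2.1)) = 4.0 + (-0.20385)·(1.5) = 3.6942.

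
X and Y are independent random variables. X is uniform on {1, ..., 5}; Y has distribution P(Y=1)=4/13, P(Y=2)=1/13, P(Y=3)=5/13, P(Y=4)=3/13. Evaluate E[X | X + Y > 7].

P(X + Y > 7) = 11/65.
Summing X·P(x,y) over outcomes with X + Y > 7 gives 4/5.
E[X | X + Y > 7] = (4/5) / (11/65) = 52/11.

52/11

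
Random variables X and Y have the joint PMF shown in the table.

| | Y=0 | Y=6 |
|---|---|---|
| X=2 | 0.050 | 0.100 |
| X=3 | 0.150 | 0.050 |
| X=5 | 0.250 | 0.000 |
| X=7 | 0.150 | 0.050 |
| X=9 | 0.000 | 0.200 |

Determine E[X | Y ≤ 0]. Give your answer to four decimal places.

4.7500

P(Y ≤ 0) = 0.600.
Σ X·P over the event = 2·(0.050) + 3·(0.150) + 5·(0.250) + 7·(0.150) = 2.850.
E[X | Y ≤ 0] = (2.850) / (0.600) = 4.7500.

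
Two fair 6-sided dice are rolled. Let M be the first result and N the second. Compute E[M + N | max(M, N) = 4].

44/7

Outcomes with max(M, N) = 4: (1,4), (2,4), (3,4), (4,1), (4,2), (4,3), (4,4), each with probability 1/36.
E[M + N | max(M, N) = 4] = (5 + 6 + 7 + 5 + 6 + 7 + 8) / 7 = 44/7.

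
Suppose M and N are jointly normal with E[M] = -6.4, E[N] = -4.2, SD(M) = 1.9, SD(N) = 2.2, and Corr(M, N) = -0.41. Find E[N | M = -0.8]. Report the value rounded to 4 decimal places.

For a bivariate normal, E[N | M=x] = μ_N + ρ·(σ_N/σ_M)·(x − μ_M).
E[N | M=-0.8] = -4.2 + (-0.41)·(2.2/1.9)·(-0.8 − (-6.4)) = -4.2 + (-0.47474)·(5.6) = -6.8585.

-6.8585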